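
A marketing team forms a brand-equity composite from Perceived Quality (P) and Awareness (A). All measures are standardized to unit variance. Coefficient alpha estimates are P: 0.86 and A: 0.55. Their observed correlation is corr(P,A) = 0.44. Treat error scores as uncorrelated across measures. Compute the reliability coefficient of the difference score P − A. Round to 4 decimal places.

0.4732

Var(P−A) = 1 + 1 − 2·0.44 = 2 − 0.88 = 1.12.
Under uncorrelated errors the observed covariances equal the true-score covariances, so only the own-variance terms attenuate.
True-score variance = [0.86 + 0.55] − 0.88 = 1.41 − 0.88 = 0.53.
Reliability = 0.53 / 1.12 = 0.4732.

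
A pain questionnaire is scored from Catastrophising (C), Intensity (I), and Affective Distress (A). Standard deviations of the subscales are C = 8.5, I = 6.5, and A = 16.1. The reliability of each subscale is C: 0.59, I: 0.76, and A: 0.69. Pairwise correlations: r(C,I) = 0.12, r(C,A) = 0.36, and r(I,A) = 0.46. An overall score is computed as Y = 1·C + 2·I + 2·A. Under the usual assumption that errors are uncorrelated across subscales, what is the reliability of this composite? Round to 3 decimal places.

Var(Y) = 8.5² + 2²·6.5² + 2²·16.1² + 2·[2·8.5·6.5·0.12 + 2·8.5·16.1·0.36 + 4·6.5·16.1·0.46] = 1278.09 + 608.696 = 1886.79.
Because errors are independent across components, Cov(Tᵢ,Tⱼ) = Cov(Xᵢ,Xⱼ); the off-diagonal part of the true-score variance is the same as above.
True-score variance = [8.5²·0.59 + 2²·6.5²·0.76 + 2²·16.1²·0.69] + 608.696 = 886.487 + 608.696 = 1495.18.
Reliability = 1495.18 / 1886.79 = 0.792.

0.792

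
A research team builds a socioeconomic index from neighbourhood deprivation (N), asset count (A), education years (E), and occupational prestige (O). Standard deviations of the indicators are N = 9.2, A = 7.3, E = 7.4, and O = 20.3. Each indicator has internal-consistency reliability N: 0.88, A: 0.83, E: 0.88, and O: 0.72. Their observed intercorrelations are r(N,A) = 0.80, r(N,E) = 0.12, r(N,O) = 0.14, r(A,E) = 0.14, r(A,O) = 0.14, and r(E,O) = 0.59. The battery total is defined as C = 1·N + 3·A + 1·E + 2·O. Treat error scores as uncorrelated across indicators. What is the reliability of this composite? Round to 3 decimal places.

0.833

Var(C) = 9.2² + 3²·7.3² + 7.4² + 2²·20.3² + 2·[3·9.2·7.3·0.80 + 9.2·7.4·0.12 + 2·9.2·20.3·0.14 + 3·7.3·7.4·0.14 + 6·7.3·20.3·0.14 + 2·7.4·20.3·0.59] = 2267.37 + 1092.15 = 3359.52.
With uncorrelated errors the cross-covariances are all true-score covariance, so they carry over unchanged; only the diagonal terms shrink to ρᵢσᵢ².
True-score variance = [9.2²·0.88 + 3²·7.3²·0.83 + 7.4²·0.88 + 2²·20.3²·0.72] + 1092.15 = 1707.57 + 1092.15 = 2799.72.
Reliability = 2799.72 / 3359.52 = 0.833.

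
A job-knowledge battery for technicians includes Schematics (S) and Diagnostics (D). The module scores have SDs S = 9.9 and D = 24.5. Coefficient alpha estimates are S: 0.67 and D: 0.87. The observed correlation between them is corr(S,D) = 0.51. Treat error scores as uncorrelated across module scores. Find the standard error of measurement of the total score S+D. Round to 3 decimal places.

Var(total) = 698.26 + 247.401 = 945.661.
True-score variance = 587.884 + 247.401 = 835.285, so reliability = 0.8833.
Error variance = 945.661 − 835.285 = 110.376; SEM = √110.376 = 10.506.

10.506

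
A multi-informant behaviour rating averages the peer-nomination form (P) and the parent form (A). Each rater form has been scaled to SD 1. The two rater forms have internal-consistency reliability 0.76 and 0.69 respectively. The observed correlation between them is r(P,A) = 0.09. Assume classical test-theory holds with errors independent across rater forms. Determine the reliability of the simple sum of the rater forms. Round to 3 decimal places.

0.748

Var(P+A) = 2 + 2·[0.09] = 2 + 0.18 = 2.18.
Under uncorrelated errors the observed covariances equal the true-score covariances, so only the own-variance terms attenuate.
True-score variance = [0.76 + 0.69] + 0.18 = 1.45 + 0.18 = 1.63.
Reliability = 1.63 / 2.18 = 0.748.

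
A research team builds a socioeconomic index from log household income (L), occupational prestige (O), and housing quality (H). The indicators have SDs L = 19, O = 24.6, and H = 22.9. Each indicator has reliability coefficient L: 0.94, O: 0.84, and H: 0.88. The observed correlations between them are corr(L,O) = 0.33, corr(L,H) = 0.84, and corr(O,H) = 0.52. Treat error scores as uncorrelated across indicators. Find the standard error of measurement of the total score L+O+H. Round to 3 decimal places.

13.469

Var(total) = 1490.57 + 1625.33 = 3115.9.
True-score variance = 1309.16 + 1625.33 = 2934.48, so reliability = 0.9418.
Error variance = 3115.9 − 2934.48 = 181.415; SEM = √181.415 = 13.469.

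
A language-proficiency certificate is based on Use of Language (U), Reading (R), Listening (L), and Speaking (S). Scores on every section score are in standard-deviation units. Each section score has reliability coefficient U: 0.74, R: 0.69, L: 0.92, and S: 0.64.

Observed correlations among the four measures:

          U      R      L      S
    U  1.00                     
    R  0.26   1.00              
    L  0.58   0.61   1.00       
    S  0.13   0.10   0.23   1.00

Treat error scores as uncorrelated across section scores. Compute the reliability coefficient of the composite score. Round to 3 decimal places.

0.871

Var(U+R+L+S) = 4 + 2·[0.26 + 0.58 + 0.13 + 0.61 + 0.10 + 0.23] = 4 + 3.82 = 7.82.
With uncorrelated errors the cross-covariances are all true-score covariance, so they carry over unchanged; only the diagonal terms shrink to ρᵢσᵢ².
True-score variance = [0.74 + 0.69 + 0.92 + 0.64] + 3.82 = 2.99 + 3.82 = 6.81.
Reliability = 6.81 / 7.82 = 0.871.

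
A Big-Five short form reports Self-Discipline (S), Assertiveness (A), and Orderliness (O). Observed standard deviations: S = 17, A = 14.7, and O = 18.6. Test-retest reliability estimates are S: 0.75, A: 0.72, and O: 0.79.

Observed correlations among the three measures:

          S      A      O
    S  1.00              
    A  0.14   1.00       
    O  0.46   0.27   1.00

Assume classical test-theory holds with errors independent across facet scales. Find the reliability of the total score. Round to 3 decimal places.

0.849

Var(S+A+O) = 17² + 14.7² + 18.6² + 2·[17·14.7·0.14 + 17·18.6·0.46 + 14.7·18.6·0.27] = 851.05 + 508.523 = 1359.57.
Because errors are independent across components, Cov(Tᵢ,Tⱼ) = Cov(Xᵢ,Xⱼ); the off-diagonal part of the true-score variance is the same as above.
True-score variance = [17²·0.75 + 14.7²·0.72 + 18.6²·0.79] + 508.523 = 645.643 + 508.523 = 1154.17.
Reliability = 1154.17 / 1359.57 = 0.849.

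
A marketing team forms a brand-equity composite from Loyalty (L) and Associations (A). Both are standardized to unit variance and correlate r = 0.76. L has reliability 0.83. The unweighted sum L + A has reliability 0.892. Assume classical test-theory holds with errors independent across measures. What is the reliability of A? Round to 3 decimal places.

0.790

Var(L+A) = 2 + 2·0.76 = 3.520.
True-score variance = ρ_L + ρ_A + 2·0.76, so 0.892 = (0.83 + ρ_A + 1.52) / 3.520.
ρ_A = 0.892·3.520 − 0.83 − 1.52 = 0.790.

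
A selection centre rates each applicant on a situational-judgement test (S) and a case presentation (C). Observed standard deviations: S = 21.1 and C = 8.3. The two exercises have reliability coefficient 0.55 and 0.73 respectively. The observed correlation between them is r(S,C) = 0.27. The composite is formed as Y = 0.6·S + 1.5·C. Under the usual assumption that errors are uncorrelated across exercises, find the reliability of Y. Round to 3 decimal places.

Var(Y) = 0.6²·21.1² + 1.5²·8.3² + 2·[0.9·21.1·8.3·0.27] = 315.278 + 85.1132 = 400.391.
Under uncorrelated errors the observed covariances equal the true-score covariances, so only the own-variance terms attenuate.
True-score variance = [0.6²·21.1²·0.55 + 1.5²·8.3²·0.73] + 85.1132 = 201.303 + 85.1132 = 286.417.
Reliability = 286.417 / 400.391 = 0.715.

0.715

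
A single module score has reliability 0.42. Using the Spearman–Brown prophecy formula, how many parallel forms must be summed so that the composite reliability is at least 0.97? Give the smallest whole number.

45

k ≥ ρ*(1−ρ₁)/(ρ₁(1−ρ*)) = 0.97·0.58 / (0.42·0.03) = 44.651.
Smallest integer k = 45.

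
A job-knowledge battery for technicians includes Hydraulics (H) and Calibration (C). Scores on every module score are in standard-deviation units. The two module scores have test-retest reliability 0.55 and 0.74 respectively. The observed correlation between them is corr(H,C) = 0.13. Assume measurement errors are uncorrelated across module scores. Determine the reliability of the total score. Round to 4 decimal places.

Var(H+C) = 2 + 2·[0.13] = 2 + 0.26 = 2.26.
With uncorrelated errors the cross-covariances are all true-score covariance, so they carry over unchanged; only the diagonal terms shrink to ρᵢσᵢ².
True-score variance = [0.55 + 0.74] + 0.26 = 1.29 + 0.26 = 1.55.
Reliability = 1.55 / 2.26 = 0.6858.

0.6858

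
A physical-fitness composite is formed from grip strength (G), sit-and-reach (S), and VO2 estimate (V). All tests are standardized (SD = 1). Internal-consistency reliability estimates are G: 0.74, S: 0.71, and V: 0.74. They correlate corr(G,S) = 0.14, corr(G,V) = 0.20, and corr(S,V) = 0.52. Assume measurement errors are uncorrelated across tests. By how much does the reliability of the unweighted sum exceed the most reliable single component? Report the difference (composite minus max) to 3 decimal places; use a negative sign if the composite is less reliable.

Var(sum) = 3 + 1.72 = 4.72; true-score variance = 2.19 + 1.72 = 3.91; composite reliability = 0.8284.
Max component reliability = 0.7400.
Difference = 0.8284 − 0.7400 = 0.088.

0.088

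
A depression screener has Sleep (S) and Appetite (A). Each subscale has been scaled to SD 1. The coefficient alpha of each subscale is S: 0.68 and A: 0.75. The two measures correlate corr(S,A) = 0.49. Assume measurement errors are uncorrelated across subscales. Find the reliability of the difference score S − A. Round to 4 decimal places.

0.4412

Var(S−A) = 1 + 1 − 2·0.49 = 2 − 0.98 = 1.02.
Because errors are independent across components, Cov(Tᵢ,Tⱼ) = Cov(Xᵢ,Xⱼ); the off-diagonal part of the true-score variance is the same as above.
True-score variance = [0.68 + 0.75] − 0.98 = 1.43 − 0.98 = 0.45.
Reliability = 0.45 / 1.02 = 0.4412.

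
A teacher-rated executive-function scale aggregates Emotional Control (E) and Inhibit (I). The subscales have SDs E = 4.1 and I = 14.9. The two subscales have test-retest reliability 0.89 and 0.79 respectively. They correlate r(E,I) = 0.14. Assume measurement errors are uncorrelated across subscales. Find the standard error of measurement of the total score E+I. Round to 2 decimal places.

Var(total) = 238.82 + 17.1052 = 255.925.
True-score variance = 190.349 + 17.1052 = 207.454, so reliability = 0.8106.
Error variance = 255.925 − 207.454 = 48.4712; SEM = √48.4712 = 6.96.

6.96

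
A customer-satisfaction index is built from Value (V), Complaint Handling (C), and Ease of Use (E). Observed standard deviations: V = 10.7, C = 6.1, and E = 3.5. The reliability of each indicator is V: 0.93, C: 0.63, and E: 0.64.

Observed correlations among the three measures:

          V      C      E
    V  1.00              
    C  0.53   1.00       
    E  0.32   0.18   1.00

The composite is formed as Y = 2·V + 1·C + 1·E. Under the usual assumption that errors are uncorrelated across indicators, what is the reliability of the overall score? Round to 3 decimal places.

0.928

Var(Y) = 2²·10.7² + 6.1² + 3.5² + 2·[2·10.7·6.1·0.53 + 2·10.7·3.5·0.32 + 6.1·3.5·0.18] = 507.42 + 193.994 = 701.414.
Because errors are independent across components, Cov(Tᵢ,Tⱼ) = Cov(Xᵢ,Xⱼ); the off-diagonal part of the true-score variance is the same as above.
True-score variance = [2²·10.7²·0.93 + 6.1²·0.63 + 3.5²·0.64] + 193.994 = 457.185 + 193.994 = 651.179.
Reliability = 651.179 / 701.414 = 0.928.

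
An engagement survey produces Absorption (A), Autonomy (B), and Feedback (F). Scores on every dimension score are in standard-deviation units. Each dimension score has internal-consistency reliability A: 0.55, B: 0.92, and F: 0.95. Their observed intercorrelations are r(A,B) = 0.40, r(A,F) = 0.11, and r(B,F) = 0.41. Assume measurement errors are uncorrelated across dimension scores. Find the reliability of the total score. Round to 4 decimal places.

0.8802

Var(A+B+F) = 3 + 2·[0.40 + 0.11 + 0.41] = 3 + 1.84 = 4.84.
With uncorrelated errors the cross-covariances are all true-score covariance, so they carry over unchanged; only the diagonal terms shrink to ρᵢσᵢ².
True-score variance = [0.55 + 0.92 + 0.95] + 1.84 = 2.42 + 1.84 = 4.26.
Reliability = 4.26 / 4.84 = 0.8802.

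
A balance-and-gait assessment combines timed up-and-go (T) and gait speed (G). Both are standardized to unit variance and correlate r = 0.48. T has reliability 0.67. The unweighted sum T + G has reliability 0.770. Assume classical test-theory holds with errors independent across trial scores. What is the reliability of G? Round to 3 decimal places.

Var(T+G) = 2 + 2·0.48 = 2.960.
True-score variance = ρ_T + ρ_G + 2·0.48, so 0.770 = (0.67 + ρ_G + 0.96) / 2.960.
ρ_G = 0.770·2.960 − 0.67 − 0.96 = 0.649.

0.649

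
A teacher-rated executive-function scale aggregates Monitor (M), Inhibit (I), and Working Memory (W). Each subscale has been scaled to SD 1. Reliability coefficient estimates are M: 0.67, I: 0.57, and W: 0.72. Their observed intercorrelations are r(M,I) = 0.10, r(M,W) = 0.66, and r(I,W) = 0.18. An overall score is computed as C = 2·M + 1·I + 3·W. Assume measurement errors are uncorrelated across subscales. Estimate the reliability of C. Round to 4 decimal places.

0.8175

Var(C) = 2² + 1 + 3² + 2·[2·0.10 + 6·0.66 + 3·0.18] = 14 + 9.4 = 23.4.
Under uncorrelated errors the observed covariances equal the true-score covariances, so only the own-variance terms attenuate.
True-score variance = [2²·0.67 + 0.57 + 3²·0.72] + 9.4 = 9.73 + 9.4 = 19.13.
Reliability = 19.13 / 23.4 = 0.8175.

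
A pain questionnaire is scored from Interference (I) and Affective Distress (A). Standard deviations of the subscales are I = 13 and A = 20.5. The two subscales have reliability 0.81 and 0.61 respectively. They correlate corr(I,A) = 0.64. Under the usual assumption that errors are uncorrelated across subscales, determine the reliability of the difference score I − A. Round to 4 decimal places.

0.2101

Var(I−A) = 13² + 20.5² − 2·13·20.5·0.64 = 589.25 − 341.12 = 248.13.
Under uncorrelated errors the observed covariances equal the true-score covariances, so only the own-variance terms attenuate.
True-score variance = [13²·0.81 + 20.5²·0.61] − 341.12 = 393.243 − 341.12 = 52.1225.
Reliability = 52.1225 / 248.13 = 0.2101.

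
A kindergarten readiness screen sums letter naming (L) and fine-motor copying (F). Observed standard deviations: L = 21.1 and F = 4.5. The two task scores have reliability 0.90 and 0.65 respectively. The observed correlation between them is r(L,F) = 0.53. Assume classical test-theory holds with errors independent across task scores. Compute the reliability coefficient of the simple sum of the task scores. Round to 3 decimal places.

Var(L+F) = 21.1² + 4.5² + 2·[21.1·4.5·0.53] = 465.46 + 100.647 = 566.107.
Under uncorrelated errors the observed covariances equal the true-score covariances, so only the own-variance terms attenuate.
True-score variance = [21.1²·0.90 + 4.5²·0.65] + 100.647 = 413.852 + 100.647 = 514.499.
Reliability = 514.499 / 566.107 = 0.909.

0.909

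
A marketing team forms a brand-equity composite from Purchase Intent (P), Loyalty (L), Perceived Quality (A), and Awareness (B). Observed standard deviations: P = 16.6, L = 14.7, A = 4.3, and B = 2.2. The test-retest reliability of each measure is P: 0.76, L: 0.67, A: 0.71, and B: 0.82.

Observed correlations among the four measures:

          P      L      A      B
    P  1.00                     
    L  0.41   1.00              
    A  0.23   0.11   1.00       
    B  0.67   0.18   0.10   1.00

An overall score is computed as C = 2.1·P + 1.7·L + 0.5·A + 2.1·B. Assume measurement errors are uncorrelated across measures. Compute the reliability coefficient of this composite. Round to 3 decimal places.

0.826

Var(C) = 2.1²·16.6² + 1.7²·14.7² + 0.5²·4.3² + 2.1²·2.2² + 2·[3.57·16.6·14.7·0.41 + 1.05·16.6·4.3·0.23 + 4.41·16.6·2.2·0.67 + 0.85·14.7·4.3·0.11 + 3.57·14.7·2.2·0.18 + 1.05·4.3·2.2·0.10] = 1865.69 + 1020 = 2885.69.
Under uncorrelated errors the observed covariances equal the true-score covariances, so only the own-variance terms attenuate.
True-score variance = [2.1²·16.6²·0.76 + 1.7²·14.7²·0.67 + 0.5²·4.3²·0.71 + 2.1²·2.2²·0.82] + 1020 = 1362.77 + 1020 = 2382.77.
Reliability = 2382.77 / 2885.69 = 0.826.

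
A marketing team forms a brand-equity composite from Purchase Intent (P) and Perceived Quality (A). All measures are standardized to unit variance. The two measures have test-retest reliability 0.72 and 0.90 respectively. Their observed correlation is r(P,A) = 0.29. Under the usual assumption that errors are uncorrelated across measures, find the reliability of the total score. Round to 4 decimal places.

Var(P+A) = 2 + 2·[0.29] = 2 + 0.58 = 2.58.
With uncorrelated errors the cross-covariances are all true-score covariance, so they carry over unchanged; only the diagonal terms shrink to ρᵢσᵢ².
True-score variance = [0.72 + 0.90] + 0.58 = 1.62 + 0.58 = 2.2.
Reliability = 2.2 / 2.58 = 0.8527.

0.8527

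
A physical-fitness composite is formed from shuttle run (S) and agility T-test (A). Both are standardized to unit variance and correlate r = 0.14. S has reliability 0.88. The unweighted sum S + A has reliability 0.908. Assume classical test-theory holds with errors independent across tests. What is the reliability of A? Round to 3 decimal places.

Var(S+A) = 2 + 2·0.14 = 2.280.
True-score variance = ρ_S + ρ_A + 2·0.14, so 0.908 = (0.88 + ρ_A + 0.28) / 2.280.
ρ_A = 0.908·2.280 − 0.88 − 0.28 = 0.910.

0.910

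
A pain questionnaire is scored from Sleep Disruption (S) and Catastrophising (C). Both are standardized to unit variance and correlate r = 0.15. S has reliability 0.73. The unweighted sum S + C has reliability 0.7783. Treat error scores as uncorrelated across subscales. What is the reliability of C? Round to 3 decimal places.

0.760

Var(S+C) = 2 + 2·0.15 = 2.300.
True-score variance = ρ_S + ρ_C + 2·0.15, so 0.7783 = (0.73 + ρ_C + 0.30) / 2.300.
ρ_C = 0.7783·2.300 − 0.73 − 0.30 = 0.760.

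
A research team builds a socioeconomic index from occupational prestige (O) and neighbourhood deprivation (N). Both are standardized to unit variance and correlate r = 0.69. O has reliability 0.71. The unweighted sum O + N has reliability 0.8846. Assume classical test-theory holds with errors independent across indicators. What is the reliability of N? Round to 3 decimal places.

Var(O+N) = 2 + 2·0.69 = 3.380.
True-score variance = ρ_O + ρ_N + 2·0.69, so 0.8846 = (0.71 + ρ_N + 1.38) / 3.380.
ρ_N = 0.8846·3.380 − 0.71 − 1.38 = 0.900.

0.900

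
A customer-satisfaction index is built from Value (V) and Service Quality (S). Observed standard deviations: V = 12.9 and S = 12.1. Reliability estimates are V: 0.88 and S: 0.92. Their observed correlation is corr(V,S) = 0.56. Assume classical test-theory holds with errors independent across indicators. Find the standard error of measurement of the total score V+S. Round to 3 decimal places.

Var(total) = 312.82 + 174.821 = 487.641.
True-score variance = 281.138 + 174.821 = 455.959, so reliability = 0.9350.
Error variance = 487.641 − 455.959 = 31.682; SEM = √31.682 = 5.629.

5.629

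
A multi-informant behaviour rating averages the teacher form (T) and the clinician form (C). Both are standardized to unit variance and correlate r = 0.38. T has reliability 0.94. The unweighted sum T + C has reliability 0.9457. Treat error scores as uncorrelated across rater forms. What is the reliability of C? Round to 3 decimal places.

Var(T+C) = 2 + 2·0.38 = 2.760.
True-score variance = ρ_T + ρ_C + 2·0.38, so 0.9457 = (0.94 + ρ_C + 0.76) / 2.760.
ρ_C = 0.9457·2.760 − 0.94 − 0.76 = 0.910.

0.910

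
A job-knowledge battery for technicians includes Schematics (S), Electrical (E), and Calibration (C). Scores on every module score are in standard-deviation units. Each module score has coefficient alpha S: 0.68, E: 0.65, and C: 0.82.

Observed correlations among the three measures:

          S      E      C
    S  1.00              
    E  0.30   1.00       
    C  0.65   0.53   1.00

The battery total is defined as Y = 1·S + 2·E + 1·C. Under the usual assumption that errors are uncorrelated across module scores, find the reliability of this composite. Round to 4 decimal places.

Var(Y) = 1 + 2² + 1 + 2·[2·0.30 + 0.65 + 2·0.53] = 6 + 4.62 = 10.62.
Because errors are independent across components, Cov(Tᵢ,Tⱼ) = Cov(Xᵢ,Xⱼ); the off-diagonal part of the true-score variance is the same as above.
True-score variance = [0.68 + 2²·0.65 + 0.82] + 4.62 = 4.1 + 4.62 = 8.72.
Reliability = 8.72 / 10.62 = 0.8211.

0.8211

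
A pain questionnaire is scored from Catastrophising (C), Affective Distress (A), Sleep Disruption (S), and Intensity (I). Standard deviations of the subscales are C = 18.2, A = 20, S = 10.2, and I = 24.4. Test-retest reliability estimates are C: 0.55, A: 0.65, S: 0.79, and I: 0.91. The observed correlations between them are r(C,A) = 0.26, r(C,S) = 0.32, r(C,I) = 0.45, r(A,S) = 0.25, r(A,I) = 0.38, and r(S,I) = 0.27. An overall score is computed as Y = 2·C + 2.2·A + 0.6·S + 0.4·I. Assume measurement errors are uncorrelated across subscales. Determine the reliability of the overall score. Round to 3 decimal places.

Var(Y) = 2²·18.2² + 2.2²·20² + 0.6²·10.2² + 0.4²·24.4² + 2·[4.4·18.2·20·0.26 + 1.2·18.2·10.2·0.32 + 0.8·18.2·24.4·0.45 + 1.32·20·10.2·0.25 + 0.88·20·24.4·0.38 + 0.24·10.2·24.4·0.27] = 3393.67 + 1788.41 = 5182.08.
With uncorrelated errors the cross-covariances are all true-score covariance, so they carry over unchanged; only the diagonal terms shrink to ρᵢσᵢ².
True-score variance = [2²·18.2²·0.55 + 2.2²·20²·0.65 + 0.6²·10.2²·0.79 + 0.4²·24.4²·0.91] + 1788.41 = 2103.4 + 1788.41 = 3891.81.
Reliability = 3891.81 / 5182.08 = 0.751.

0.751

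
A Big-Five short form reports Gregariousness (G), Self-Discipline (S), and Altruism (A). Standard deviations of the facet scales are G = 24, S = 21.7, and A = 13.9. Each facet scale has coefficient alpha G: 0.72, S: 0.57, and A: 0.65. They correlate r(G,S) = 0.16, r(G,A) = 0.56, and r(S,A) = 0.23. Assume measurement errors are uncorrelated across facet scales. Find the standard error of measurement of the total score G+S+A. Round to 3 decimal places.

20.770

Var(total) = 1240.1 + 679.038 = 1919.14.
True-score variance = 808.714 + 679.038 = 1487.75, so reliability = 0.7752.
Error variance = 1919.14 − 1487.75 = 431.386; SEM = √431.386 = 20.770.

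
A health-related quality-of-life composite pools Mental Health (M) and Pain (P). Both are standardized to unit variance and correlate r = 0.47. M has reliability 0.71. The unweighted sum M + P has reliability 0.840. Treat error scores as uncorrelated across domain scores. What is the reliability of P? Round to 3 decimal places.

Var(M+P) = 2 + 2·0.47 = 2.940.
True-score variance = ρ_M + ρ_P + 2·0.47, so 0.840 = (0.71 + ρ_P + 0.94) / 2.940.
ρ_P = 0.840·2.940 − 0.71 − 0.94 = 0.820.

0.820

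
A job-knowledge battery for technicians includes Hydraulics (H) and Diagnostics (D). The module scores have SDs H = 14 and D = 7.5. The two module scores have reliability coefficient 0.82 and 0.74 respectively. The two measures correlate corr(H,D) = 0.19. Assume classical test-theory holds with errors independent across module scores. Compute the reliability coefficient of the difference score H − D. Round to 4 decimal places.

Var(H−D) = 14² + 7.5² − 2·14·7.5·0.19 = 252.25 − 39.9 = 212.35.
Under uncorrelated errors the observed covariances equal the true-score covariances, so only the own-variance terms attenuate.
True-score variance = [14²·0.82 + 7.5²·0.74] − 39.9 = 202.345 − 39.9 = 162.445.
Reliability = 162.445 / 212.35 = 0.7650.

0.7650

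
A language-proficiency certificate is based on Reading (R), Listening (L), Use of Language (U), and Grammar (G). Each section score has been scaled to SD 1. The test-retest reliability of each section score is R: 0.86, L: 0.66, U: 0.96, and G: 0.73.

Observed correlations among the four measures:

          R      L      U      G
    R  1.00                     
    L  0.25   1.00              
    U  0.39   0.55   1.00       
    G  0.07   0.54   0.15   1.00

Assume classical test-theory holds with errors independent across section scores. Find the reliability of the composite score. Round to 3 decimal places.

0.900

Var(R+L+U+G) = 4 + 2·[0.25 + 0.39 + 0.07 + 0.55 + 0.54 + 0.15] = 4 + 3.9 = 7.9.
With uncorrelated errors the cross-covariances are all true-score covariance, so they carry over unchanged; only the diagonal terms shrink to ρᵢσᵢ².
True-score variance = [0.86 + 0.66 + 0.96 + 0.73] + 3.9 = 3.21 + 3.9 = 7.11.
Reliability = 7.11 / 7.9 = 0.900.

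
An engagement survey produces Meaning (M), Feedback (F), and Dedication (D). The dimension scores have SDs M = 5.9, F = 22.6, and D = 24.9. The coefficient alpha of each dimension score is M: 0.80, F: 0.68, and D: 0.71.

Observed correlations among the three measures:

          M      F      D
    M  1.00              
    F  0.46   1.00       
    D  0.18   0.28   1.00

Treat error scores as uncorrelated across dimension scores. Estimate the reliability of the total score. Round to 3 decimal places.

0.789

Var(M+F+D) = 5.9² + 22.6² + 24.9² + 2·[5.9·22.6·0.46 + 5.9·24.9·0.18 + 22.6·24.9·0.28] = 1165.58 + 490.695 = 1656.27.
Because errors are independent across components, Cov(Tᵢ,Tⱼ) = Cov(Xᵢ,Xⱼ); the off-diagonal part of the true-score variance is the same as above.
True-score variance = [5.9²·0.80 + 22.6²·0.68 + 24.9²·0.71] + 490.695 = 815.372 + 490.695 = 1306.07.
Reliability = 1306.07 / 1656.27 = 0.789.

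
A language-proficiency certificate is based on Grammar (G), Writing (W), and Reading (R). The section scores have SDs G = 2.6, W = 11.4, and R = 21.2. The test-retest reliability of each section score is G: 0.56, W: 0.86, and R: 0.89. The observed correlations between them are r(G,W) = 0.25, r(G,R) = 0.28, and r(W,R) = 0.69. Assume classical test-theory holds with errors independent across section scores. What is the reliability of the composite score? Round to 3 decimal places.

0.927

Var(G+W+R) = 2.6² + 11.4² + 21.2² + 2·[2.6·11.4·0.25 + 2.6·21.2·0.28 + 11.4·21.2·0.69] = 586.16 + 379.206 = 965.366.
Because errors are independent across components, Cov(Tᵢ,Tⱼ) = Cov(Xᵢ,Xⱼ); the off-diagonal part of the true-score variance is the same as above.
True-score variance = [2.6²·0.56 + 11.4²·0.86 + 21.2²·0.89] + 379.206 = 515.553 + 379.206 = 894.758.
Reliability = 894.758 / 965.366 = 0.927.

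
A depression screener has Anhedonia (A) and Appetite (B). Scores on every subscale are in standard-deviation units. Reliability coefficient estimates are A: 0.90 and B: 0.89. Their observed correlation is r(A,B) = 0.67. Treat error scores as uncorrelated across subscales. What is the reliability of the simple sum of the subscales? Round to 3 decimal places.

0.937

Var(A+B) = 2 + 2·[0.67] = 2 + 1.34 = 3.34.
With uncorrelated errors the cross-covariances are all true-score covariance, so they carry over unchanged; only the diagonal terms shrink to ρᵢσᵢ².
True-score variance = [0.90 + 0.89] + 1.34 = 1.79 + 1.34 = 3.13.
Reliability = 3.13 / 3.34 = 0.937.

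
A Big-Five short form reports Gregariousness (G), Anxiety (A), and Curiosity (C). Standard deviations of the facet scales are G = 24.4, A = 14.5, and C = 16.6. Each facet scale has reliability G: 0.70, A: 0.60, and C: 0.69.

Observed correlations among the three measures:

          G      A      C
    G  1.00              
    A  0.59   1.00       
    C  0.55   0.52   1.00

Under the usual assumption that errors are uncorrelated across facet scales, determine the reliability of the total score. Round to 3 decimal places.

Var(G+A+C) = 24.4² + 14.5² + 16.6² + 2·[24.4·14.5·0.59 + 24.4·16.6·0.55 + 14.5·16.6·0.52] = 1081.17 + 1113.36 = 2194.53.
Under uncorrelated errors the observed covariances equal the true-score covariances, so only the own-variance terms attenuate.
True-score variance = [24.4²·0.70 + 14.5²·0.60 + 16.6²·0.69] + 1113.36 = 733.038 + 1113.36 = 1846.39.
Reliability = 1846.39 / 2194.53 = 0.841.

0.841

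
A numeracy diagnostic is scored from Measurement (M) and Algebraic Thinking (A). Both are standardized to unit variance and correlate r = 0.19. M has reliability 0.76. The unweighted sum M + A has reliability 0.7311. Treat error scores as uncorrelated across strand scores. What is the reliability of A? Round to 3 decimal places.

0.600

Var(M+A) = 2 + 2·0.19 = 2.380.
True-score variance = ρ_M + ρ_A + 2·0.19, so 0.7311 = (0.76 + ρ_A + 0.38) / 2.380.
ρ_A = 0.7311·2.380 − 0.76 − 0.38 = 0.600.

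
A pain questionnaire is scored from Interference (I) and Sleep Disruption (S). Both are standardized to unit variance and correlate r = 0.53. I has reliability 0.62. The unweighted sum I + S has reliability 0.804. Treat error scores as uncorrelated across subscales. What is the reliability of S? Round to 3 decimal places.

0.780

Var(I+S) = 2 + 2·0.53 = 3.060.
True-score variance = ρ_I + ρ_S + 2·0.53, so 0.804 = (0.62 + ρ_S + 1.06) / 3.060.
ρ_S = 0.804·3.060 − 0.62 − 1.06 = 0.780.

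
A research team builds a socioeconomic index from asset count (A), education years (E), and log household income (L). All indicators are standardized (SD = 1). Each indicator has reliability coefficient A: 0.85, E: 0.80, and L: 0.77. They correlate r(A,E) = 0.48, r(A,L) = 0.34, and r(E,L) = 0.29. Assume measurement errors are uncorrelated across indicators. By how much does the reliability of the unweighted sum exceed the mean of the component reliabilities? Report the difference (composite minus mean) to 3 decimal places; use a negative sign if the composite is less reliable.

Var(sum) = 3 + 2.22 = 5.22; true-score variance = 2.42 + 2.22 = 4.64; composite reliability = 0.8889.
Mean component reliability = 0.8067.
Difference = 0.8889 − 0.8067 = 0.082.

0.082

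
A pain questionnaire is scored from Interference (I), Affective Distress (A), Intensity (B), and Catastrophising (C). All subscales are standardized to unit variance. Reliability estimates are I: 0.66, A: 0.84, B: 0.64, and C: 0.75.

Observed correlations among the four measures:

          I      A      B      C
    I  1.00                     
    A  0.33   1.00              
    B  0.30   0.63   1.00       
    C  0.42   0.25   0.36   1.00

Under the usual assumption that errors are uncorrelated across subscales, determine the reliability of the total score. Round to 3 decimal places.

0.871

Var(I+A+B+C) = 4 + 2·[0.33 + 0.30 + 0.42 + 0.63 + 0.25 + 0.36] = 4 + 4.58 = 8.58.
Under uncorrelated errors the observed covariances equal the true-score covariances, so only the own-variance terms attenuate.
True-score variance = [0.66 + 0.84 + 0.64 + 0.75] + 4.58 = 2.89 + 4.58 = 7.47.
Reliability = 7.47 / 8.58 = 0.871.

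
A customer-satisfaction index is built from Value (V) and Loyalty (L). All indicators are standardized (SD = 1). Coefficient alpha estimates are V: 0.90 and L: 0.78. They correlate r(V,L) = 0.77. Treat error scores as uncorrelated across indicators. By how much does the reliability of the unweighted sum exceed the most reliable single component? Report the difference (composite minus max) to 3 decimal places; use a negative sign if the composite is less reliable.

Var(sum) = 2 + 1.54 = 3.54; true-score variance = 1.68 + 1.54 = 3.22; composite reliability = 0.9096.
Max component reliability = 0.9000.
Difference = 0.9096 − 0.9000 = 0.010.

0.010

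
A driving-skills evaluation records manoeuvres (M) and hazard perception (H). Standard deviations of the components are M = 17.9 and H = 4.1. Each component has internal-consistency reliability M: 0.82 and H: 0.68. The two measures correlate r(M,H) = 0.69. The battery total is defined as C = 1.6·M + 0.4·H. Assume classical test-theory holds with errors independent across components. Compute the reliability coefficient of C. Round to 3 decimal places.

Var(C) = 1.6²·17.9² + 0.4²·4.1² + 2·[0.64·17.9·4.1·0.69] = 822.939 + 64.818 = 887.757.
With uncorrelated errors the cross-covariances are all true-score covariance, so they carry over unchanged; only the diagonal terms shrink to ρᵢσᵢ².
True-score variance = [1.6²·17.9²·0.82 + 0.4²·4.1²·0.68] + 64.818 = 674.434 + 64.818 = 739.252.
Reliability = 739.252 / 887.757 = 0.833.

0.833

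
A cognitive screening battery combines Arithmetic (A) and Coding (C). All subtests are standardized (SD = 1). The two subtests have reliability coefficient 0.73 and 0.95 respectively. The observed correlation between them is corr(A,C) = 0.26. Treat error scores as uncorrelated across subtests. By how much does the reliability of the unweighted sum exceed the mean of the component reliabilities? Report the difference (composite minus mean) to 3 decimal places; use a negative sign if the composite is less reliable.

0.033

Var(sum) = 2 + 0.52 = 2.52; true-score variance = 1.68 + 0.52 = 2.2; composite reliability = 0.8730.
Mean component reliability = 0.8400.
Difference = 0.8730 − 0.8400 = 0.033.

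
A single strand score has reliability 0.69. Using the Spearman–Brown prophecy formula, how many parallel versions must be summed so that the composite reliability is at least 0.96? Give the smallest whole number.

k ≥ ρ*(1−ρ₁)/(ρ₁(1−ρ*)) = 0.96·0.31 / (0.69·0.04) = 10.783.
Smallest integer k = 11.

11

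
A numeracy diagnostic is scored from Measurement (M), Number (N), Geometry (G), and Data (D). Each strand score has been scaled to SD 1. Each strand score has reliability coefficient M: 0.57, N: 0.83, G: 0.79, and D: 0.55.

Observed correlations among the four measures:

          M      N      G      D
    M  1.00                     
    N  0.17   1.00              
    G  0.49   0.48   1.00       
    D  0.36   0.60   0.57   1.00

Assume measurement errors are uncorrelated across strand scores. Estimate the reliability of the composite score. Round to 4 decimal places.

0.8651

Var(M+N+G+D) = 4 + 2·[0.17 + 0.49 + 0.36 + 0.48 + 0.60 + 0.57] = 4 + 5.34 = 9.34.
With uncorrelated errors the cross-covariances are all true-score covariance, so they carry over unchanged; only the diagonal terms shrink to ρᵢσᵢ².
True-score variance = [0.57 + 0.83 + 0.79 + 0.55] + 5.34 = 2.74 + 5.34 = 8.08.
Reliability = 8.08 / 9.34 = 0.8651.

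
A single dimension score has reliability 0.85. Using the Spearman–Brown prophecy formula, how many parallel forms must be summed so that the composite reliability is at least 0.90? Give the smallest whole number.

k ≥ ρ*(1−ρ₁)/(ρ₁(1−ρ*)) = 0.90·0.15 / (0.85·0.10) = 1.588.
Smallest integer k = 2.

2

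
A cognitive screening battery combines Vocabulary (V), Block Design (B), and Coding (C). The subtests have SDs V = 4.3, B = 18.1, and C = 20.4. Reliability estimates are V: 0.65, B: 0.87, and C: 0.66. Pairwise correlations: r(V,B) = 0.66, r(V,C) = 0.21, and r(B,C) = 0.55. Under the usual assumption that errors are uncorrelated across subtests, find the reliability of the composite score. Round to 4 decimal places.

0.8543

Var(V+B+C) = 4.3² + 18.1² + 20.4² + 2·[4.3·18.1·0.66 + 4.3·20.4·0.21 + 18.1·20.4·0.55] = 762.26 + 545.742 = 1308.
Because errors are independent across components, Cov(Tᵢ,Tⱼ) = Cov(Xᵢ,Xⱼ); the off-diagonal part of the true-score variance is the same as above.
True-score variance = [4.3²·0.65 + 18.1²·0.87 + 20.4²·0.66] + 545.742 = 571.705 + 545.742 = 1117.45.
Reliability = 1117.45 / 1308 = 0.8543.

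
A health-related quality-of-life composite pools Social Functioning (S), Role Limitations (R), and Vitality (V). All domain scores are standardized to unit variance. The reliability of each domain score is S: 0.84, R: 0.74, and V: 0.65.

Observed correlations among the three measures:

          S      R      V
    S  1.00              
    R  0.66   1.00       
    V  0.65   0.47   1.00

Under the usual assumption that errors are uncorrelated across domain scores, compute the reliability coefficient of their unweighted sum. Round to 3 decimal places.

0.883

Var(S+R+V) = 3 + 2·[0.66 + 0.65 + 0.47] = 3 + 3.56 = 6.56.
With uncorrelated errors the cross-covariances are all true-score covariance, so they carry over unchanged; only the diagonal terms shrink to ρᵢσᵢ².
True-score variance = [0.84 + 0.74 + 0.65] + 3.56 = 2.23 + 3.56 = 5.79.
Reliability = 5.79 / 6.56 = 0.883.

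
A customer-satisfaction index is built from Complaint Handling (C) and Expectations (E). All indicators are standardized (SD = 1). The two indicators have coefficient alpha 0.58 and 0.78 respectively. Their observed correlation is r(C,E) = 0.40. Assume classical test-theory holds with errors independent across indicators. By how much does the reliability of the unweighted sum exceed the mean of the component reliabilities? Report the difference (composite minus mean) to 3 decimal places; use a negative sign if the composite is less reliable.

Var(sum) = 2 + 0.8 = 2.8; true-score variance = 1.36 + 0.8 = 2.16; composite reliability = 0.7714.
Mean component reliability = 0.6800.
Difference = 0.7714 − 0.6800 = 0.091.

0.091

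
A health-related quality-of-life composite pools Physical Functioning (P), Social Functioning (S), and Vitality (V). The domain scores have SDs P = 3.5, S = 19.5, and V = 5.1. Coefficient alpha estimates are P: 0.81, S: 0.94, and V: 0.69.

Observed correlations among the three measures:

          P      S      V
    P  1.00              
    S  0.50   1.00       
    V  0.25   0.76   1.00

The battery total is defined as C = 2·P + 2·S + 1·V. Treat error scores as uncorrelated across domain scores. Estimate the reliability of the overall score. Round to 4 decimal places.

Var(C) = 2²·3.5² + 2²·19.5² + 5.1² + 2·[4·3.5·19.5·0.50 + 2·3.5·5.1·0.25 + 2·19.5·5.1·0.76] = 1596.01 + 593.178 = 2189.19.
Because errors are independent across components, Cov(Tᵢ,Tⱼ) = Cov(Xᵢ,Xⱼ); the off-diagonal part of the true-score variance is the same as above.
True-score variance = [2²·3.5²·0.81 + 2²·19.5²·0.94 + 5.1²·0.69] + 593.178 = 1487.38 + 593.178 = 2080.55.
Reliability = 2080.55 / 2189.19 = 0.9504.

0.9504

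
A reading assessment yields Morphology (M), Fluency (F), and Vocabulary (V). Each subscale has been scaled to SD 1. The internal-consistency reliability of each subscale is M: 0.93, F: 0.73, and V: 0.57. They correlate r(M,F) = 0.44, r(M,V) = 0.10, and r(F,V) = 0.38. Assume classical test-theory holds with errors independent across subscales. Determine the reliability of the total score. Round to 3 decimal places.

Var(M+F+V) = 3 + 2·[0.44 + 0.10 + 0.38] = 3 + 1.84 = 4.84.
Under uncorrelated errors the observed covariances equal the true-score covariances, so only the own-variance terms attenuate.
True-score variance = [0.93 + 0.73 + 0.57] + 1.84 = 2.23 + 1.84 = 4.07.
Reliability = 4.07 / 4.84 = 0.841.

0.841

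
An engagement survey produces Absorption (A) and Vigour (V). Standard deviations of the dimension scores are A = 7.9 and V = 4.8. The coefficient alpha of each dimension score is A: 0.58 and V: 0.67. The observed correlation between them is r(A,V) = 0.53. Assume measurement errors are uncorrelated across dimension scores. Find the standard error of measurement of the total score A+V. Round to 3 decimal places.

Var(total) = 85.45 + 40.1952 = 125.645.
True-score variance = 51.6346 + 40.1952 = 91.8298, so reliability = 0.7309.
Error variance = 125.645 − 91.8298 = 33.8154; SEM = √33.8154 = 5.815.

5.815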